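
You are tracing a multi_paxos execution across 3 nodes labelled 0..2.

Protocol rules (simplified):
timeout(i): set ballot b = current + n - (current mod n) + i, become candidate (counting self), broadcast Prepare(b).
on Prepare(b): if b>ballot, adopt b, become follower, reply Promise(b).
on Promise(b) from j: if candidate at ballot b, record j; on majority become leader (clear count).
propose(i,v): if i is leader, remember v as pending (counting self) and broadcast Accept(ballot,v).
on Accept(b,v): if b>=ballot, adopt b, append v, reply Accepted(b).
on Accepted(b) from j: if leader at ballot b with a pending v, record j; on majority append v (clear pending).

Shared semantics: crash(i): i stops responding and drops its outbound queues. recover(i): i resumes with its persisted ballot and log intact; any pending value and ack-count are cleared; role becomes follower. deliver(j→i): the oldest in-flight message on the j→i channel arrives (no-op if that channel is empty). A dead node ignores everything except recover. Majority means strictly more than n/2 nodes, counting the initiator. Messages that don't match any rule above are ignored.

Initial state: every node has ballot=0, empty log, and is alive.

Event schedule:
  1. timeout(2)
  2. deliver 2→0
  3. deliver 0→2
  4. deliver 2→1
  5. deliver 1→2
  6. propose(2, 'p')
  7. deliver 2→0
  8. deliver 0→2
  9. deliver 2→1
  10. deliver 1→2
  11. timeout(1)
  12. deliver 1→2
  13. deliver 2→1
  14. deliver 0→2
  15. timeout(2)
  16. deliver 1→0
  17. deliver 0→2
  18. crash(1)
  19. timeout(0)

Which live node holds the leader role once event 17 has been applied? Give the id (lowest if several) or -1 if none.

step 1 timeout(2): 2={cand,b=5,log=-}
step 2 deliver 2→0: 0={foll,b=5,log=-}
step 3 deliver 0→2: 2={lead,b=5,log=-}
step 4 deliver 2→1: 1={foll,b=5,log=-}
step 5 deliver 1→2: —
step 6 propose(2,'p'): —
step 7 deliver 2→0: 0={foll,b=5,log=p}
step 8 deliver 0→2: 2={lead,b=5,log=p}
step 9 deliver 2→1: 1={foll,b=5,log=p}
step 10 deliver 1→2: —
step 11 timeout(1): 1={cand,b=7,log=p}
step 12 deliver 1→2: 2={foll,b=7,log=p}
step 13 deliver 2→1: 1={lead,b=7,log=p}
step 14 deliver 0→2: —
step 15 timeout(2): 2={cand,b=11,log=p}
step 16 deliver 1→0: 0={foll,b=7,log=p}
step 17 deliver 0→2: —

1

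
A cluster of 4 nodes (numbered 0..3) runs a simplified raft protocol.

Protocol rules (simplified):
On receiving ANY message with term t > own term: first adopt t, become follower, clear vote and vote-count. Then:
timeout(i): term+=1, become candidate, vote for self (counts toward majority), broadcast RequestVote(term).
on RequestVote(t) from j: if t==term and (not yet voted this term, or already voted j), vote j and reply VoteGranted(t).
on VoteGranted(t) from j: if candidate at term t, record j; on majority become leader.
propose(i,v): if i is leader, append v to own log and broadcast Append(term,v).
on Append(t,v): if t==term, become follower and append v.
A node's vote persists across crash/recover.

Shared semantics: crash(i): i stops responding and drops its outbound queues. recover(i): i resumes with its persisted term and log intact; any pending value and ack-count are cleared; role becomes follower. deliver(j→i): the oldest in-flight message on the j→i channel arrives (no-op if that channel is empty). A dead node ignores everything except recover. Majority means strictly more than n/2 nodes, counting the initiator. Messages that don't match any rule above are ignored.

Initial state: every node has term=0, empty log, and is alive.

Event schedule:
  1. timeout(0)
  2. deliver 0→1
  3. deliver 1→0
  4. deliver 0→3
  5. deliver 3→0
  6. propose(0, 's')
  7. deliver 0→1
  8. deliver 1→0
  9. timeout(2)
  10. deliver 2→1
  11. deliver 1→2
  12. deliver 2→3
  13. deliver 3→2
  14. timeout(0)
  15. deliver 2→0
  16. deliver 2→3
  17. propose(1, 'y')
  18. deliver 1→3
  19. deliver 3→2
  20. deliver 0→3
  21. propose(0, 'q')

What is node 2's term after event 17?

after 1 — timeout(0): n0:cand/t1/[-]
after 2 — deliver 0→1: n1:foll/t1/[-]
after 3 — deliver 1→0: ·
after 4 — deliver 0→3: n3:foll/t1/[-]
after 5 — deliver 3→0: n0:lead/t1/[-]
after 6 — propose(0,'s'): n0:lead/t1/[s]
after 7 — deliver 0→1: n1:foll/t1/[s]
after 8 — deliver 1→0: ·
after 9 — timeout(2): n2:cand/t1/[-]
after 10 — deliver 2→1: ·
after 11 — deliver 1→2: ·
after 12 — deliver 2→3: ·
after 13 — deliver 3→2: ·
after 14 — timeout(0): n0:cand/t2/[s]
after 15 — deliver 2→0: ·
after 16 — deliver 2→3: ·
after 17 — propose(1,'y'): ·

1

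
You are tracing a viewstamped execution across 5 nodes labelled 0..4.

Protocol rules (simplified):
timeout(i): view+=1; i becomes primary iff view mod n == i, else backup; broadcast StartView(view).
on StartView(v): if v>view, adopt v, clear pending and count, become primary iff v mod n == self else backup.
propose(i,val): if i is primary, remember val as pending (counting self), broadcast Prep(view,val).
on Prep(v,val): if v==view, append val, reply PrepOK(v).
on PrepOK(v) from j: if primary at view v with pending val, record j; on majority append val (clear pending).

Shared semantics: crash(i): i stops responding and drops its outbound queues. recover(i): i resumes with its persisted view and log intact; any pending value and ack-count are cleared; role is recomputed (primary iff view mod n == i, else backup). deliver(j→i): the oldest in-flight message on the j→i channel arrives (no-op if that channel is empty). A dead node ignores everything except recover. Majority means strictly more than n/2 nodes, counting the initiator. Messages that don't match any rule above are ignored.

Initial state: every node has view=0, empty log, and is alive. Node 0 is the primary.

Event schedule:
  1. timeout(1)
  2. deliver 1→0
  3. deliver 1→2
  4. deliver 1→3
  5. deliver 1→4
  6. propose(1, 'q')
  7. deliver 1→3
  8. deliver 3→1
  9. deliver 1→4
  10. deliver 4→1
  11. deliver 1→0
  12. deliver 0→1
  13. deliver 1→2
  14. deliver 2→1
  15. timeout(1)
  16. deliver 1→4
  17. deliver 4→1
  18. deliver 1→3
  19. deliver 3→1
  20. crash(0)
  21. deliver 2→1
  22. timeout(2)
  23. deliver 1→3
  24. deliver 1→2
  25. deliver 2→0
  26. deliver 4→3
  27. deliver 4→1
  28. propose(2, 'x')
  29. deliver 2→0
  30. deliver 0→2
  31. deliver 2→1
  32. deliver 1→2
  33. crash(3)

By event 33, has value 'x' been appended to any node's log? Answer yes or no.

1. timeout(1):  <1:prim v1 ->
2. deliver 1→0:  <0:back v1 ->
3. deliver 1→2:  <2:back v1 ->
4. deliver 1→3:  <3:back v1 ->
5. deliver 1→4:  <4:back v1 ->
6. propose(1,'q'):  nop
7. deliver 1→3:  <3:back v1 q>
8. deliver 3→1:  nop
9. deliver 1→4:  <4:back v1 q>
10. deliver 4→1:  <1:prim v1 q>
11. deliver 1→0:  <0:back v1 q>
12. deliver 0→1:  nop
13. deliver 1→2:  <2:back v1 q>
14. deliver 2→1:  nop
15. timeout(1):  <1:back v2 q>
16. deliver 1→4:  <4:back v2 q>
17. deliver 4→1:  nop
18. deliver 1→3:  <3:back v2 q>
19. deliver 3→1:  nop
20. crash(0):  <0:✗back v1 q>
21. deliver 2→1:  nop
22. timeout(2):  <2:prim v2 q>
23. deliver 1→3:  nop
24. deliver 1→2:  nop
25. deliver 2→0:  nop
26. deliver 4→3:  nop
27. deliver 4→1:  nop
28. propose(2,'x'):  nop
29. deliver 2→0:  nop
30. deliver 0→2:  nop
31. deliver 2→1:  nop
32. deliver 1→2:  nop
33. crash(3):  <3:✗back v2 q>

no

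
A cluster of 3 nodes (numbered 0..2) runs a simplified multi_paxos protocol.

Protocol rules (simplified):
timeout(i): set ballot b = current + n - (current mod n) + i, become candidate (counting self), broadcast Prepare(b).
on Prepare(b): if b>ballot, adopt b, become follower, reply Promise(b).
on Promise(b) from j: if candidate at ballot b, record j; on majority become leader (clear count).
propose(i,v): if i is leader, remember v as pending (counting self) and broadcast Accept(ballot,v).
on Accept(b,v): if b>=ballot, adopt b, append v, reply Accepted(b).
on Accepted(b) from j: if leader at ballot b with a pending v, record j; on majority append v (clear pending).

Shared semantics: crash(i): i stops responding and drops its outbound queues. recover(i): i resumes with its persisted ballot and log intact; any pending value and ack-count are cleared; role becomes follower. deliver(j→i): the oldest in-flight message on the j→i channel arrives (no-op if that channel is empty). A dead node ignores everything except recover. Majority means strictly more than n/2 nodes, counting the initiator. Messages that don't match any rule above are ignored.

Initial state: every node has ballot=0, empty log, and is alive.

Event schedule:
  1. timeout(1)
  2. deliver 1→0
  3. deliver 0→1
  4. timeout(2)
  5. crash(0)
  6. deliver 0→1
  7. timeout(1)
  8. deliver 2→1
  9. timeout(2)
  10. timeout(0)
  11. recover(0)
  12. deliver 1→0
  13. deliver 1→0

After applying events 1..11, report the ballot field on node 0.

4

[1] timeout(1) → N1(cand b4 [-])
[2] deliver 1→0 → N0(foll b4 [-])
[3] deliver 0→1 → N1(lead b4 [-])
[4] timeout(2) → N2(cand b5 [-])
[5] crash(0) → N0(✗foll b4 [-])
[6] deliver 0→1 → ∅
[7] timeout(1) → N1(cand b7 [-])
[8] deliver 2→1 → ∅
[9] timeout(2) → N2(cand b8 [-])
[10] timeout(0) → ∅
[11] recover(0) → N0(foll b4 [-])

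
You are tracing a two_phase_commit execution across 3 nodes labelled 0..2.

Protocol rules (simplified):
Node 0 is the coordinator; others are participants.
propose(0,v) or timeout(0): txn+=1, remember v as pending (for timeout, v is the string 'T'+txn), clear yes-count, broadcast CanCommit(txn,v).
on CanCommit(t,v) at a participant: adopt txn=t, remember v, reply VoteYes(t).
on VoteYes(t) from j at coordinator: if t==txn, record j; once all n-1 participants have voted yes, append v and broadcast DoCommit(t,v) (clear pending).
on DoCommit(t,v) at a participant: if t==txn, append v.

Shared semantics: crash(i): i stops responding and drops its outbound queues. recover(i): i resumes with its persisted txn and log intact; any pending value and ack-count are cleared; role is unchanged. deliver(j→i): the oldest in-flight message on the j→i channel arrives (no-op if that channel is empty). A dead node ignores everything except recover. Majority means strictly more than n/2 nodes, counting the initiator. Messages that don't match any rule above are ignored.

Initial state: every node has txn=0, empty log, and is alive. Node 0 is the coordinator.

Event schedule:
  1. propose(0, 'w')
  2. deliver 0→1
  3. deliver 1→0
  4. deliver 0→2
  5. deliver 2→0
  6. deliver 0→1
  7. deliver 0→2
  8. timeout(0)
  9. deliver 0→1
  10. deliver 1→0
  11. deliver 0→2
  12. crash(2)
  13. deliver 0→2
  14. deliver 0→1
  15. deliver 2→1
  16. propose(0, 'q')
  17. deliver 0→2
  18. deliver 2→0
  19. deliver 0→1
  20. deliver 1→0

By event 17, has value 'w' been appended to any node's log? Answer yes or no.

1. propose(0,'w'):  <0:coor t1 ->
2. deliver 0→1:  <1:part t1 ->
3. deliver 1→0:  nop
4. deliver 0→2:  <2:part t1 ->
5. deliver 2→0:  <0:coor t1 w>
6. deliver 0→1:  <1:part t1 w>
7. deliver 0→2:  <2:part t1 w>
8. timeout(0):  <0:coor t2 w>
9. deliver 0→1:  <1:part t2 w>
10. deliver 1→0:  nop
11. deliver 0→2:  <2:part t2 w>
12. crash(2):  <2:✗part t2 w>
13. deliver 0→2:  nop
14. deliver 0→1:  nop
15. deliver 2→1:  nop
16. propose(0,'q'):  <0:coor t3 w>
17. deliver 0→2:  nop

yes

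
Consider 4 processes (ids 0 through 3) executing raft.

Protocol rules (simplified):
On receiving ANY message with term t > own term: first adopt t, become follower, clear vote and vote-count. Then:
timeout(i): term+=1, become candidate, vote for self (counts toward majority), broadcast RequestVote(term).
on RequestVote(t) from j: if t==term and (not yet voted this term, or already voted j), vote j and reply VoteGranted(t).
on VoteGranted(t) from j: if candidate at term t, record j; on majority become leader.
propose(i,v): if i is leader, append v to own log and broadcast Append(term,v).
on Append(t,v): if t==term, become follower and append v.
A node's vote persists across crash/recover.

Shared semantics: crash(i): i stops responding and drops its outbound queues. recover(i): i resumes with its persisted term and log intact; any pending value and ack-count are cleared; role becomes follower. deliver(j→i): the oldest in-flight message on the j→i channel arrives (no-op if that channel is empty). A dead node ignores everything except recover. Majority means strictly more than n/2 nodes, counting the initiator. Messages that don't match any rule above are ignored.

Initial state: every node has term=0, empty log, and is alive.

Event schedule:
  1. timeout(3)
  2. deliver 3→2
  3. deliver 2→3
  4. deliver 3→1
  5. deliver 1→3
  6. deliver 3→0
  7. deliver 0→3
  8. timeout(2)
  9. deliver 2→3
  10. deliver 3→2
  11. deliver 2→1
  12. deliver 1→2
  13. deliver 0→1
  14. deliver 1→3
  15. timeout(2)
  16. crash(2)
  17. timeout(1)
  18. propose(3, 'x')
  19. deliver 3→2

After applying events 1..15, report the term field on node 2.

3

[1] timeout(3) → N3(cand t1 [-])
[2] deliver 3→2 → N2(foll t1 [-])
[3] deliver 2→3 → ∅
[4] deliver 3→1 → N1(foll t1 [-])
[5] deliver 1→3 → N3(lead t1 [-])
[6] deliver 3→0 → N0(foll t1 [-])
[7] deliver 0→3 → ∅
[8] timeout(2) → N2(cand t2 [-])
[9] deliver 2→3 → N3(foll t2 [-])
[10] deliver 3→2 → ∅
[11] deliver 2→1 → N1(foll t2 [-])
[12] deliver 1→2 → N2(lead t2 [-])
[13] deliver 0→1 → ∅
[14] deliver 1→3 → ∅
[15] timeout(2) → N2(cand t3 [-])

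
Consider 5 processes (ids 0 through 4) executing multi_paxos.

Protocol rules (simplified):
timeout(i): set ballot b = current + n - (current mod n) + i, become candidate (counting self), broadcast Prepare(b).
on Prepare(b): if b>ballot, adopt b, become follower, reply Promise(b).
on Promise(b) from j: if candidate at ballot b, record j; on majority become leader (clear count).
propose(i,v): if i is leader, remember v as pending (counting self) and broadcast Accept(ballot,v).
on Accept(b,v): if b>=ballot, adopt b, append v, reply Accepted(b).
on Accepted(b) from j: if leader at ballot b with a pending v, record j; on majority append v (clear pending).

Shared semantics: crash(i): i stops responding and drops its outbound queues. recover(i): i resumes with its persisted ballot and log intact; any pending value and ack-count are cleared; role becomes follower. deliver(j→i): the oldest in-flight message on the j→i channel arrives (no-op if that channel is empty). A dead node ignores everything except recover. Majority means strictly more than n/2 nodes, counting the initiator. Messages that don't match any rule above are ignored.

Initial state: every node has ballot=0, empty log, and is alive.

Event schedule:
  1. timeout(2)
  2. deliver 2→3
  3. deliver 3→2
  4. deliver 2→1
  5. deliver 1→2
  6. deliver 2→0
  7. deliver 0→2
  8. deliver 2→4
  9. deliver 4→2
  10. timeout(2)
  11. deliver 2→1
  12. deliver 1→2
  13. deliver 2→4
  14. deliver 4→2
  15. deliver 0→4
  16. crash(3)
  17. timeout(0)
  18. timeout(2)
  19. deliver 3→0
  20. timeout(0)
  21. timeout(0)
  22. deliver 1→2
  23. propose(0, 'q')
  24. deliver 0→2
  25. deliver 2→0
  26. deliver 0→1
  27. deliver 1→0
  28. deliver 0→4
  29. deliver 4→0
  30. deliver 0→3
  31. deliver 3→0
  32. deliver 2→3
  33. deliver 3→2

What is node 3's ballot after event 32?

after 1 — timeout(2): n2:cand/b7/[-]
after 2 — deliver 2→3: n3:foll/b7/[-]
after 3 — deliver 3→2: ·
after 4 — deliver 2→1: n1:foll/b7/[-]
after 5 — deliver 1→2: n2:lead/b7/[-]
after 6 — deliver 2→0: n0:foll/b7/[-]
after 7 — deliver 0→2: ·
after 8 — deliver 2→4: n4:foll/b7/[-]
after 9 — deliver 4→2: ·
after 10 — timeout(2): n2:cand/b12/[-]
after 11 — deliver 2→1: n1:foll/b12/[-]
after 12 — deliver 1→2: ·
after 13 — deliver 2→4: n4:foll/b12/[-]
after 14 — deliver 4→2: n2:lead/b12/[-]
after 15 — deliver 0→4: ·
after 16 — crash(3): n3:✗foll/b7/[-]
after 17 — timeout(0): n0:cand/b10/[-]
after 18 — timeout(2): n2:cand/b17/[-]
after 19 — deliver 3→0: ·
after 20 — timeout(0): n0:cand/b15/[-]
after 21 — timeout(0): n0:cand/b20/[-]
after 22 — deliver 1→2: ·
after 23 — propose(0,'q'): ·
after 24 — deliver 0→2: ·
after 25 — deliver 2→0: ·
after 26 — deliver 0→1: ·
after 27 — deliver 1→0: ·
after 28 — deliver 0→4: ·
after 29 — deliver 4→0: ·
after 30 — deliver 0→3: ·
after 31 — deliver 3→0: ·
after 32 — deliver 2→3: ·

7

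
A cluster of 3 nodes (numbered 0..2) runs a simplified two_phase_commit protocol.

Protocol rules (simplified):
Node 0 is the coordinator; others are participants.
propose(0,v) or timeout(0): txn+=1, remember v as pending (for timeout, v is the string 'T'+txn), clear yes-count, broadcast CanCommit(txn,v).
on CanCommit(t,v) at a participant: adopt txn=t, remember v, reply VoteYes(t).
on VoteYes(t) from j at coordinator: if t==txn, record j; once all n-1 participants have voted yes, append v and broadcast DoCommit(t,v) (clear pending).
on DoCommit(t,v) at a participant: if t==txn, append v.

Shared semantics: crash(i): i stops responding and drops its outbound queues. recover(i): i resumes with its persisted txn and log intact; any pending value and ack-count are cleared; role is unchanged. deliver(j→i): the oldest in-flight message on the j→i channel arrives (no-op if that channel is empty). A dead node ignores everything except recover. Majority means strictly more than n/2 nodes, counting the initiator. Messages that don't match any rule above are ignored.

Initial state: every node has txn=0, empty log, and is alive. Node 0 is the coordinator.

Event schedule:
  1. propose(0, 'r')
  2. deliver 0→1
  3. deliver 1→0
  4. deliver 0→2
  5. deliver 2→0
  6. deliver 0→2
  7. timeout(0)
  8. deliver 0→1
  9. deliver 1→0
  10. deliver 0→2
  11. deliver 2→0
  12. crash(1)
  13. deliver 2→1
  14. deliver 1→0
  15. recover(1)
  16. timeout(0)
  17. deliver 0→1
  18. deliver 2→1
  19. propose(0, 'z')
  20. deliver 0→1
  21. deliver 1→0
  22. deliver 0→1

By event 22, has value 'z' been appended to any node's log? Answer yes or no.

1. propose(0,'r'):  <0:coor t1 ->
2. deliver 0→1:  <1:part t1 ->
3. deliver 1→0:  nop
4. deliver 0→2:  <2:part t1 ->
5. deliver 2→0:  <0:coor t1 r>
6. deliver 0→2:  <2:part t1 r>
7. timeout(0):  <0:coor t2 r>
8. deliver 0→1:  <1:part t1 r>
9. deliver 1→0:  nop
10. deliver 0→2:  <2:part t2 r>
11. deliver 2→0:  nop
12. crash(1):  <1:✗part t1 r>
13. deliver 2→1:  nop
14. deliver 1→0:  nop
15. recover(1):  <1:part t1 r>
16. timeout(0):  <0:coor t3 r>
17. deliver 0→1:  <1:part t2 r>
18. deliver 2→1:  nop
19. propose(0,'z'):  <0:coor t4 r>
20. deliver 0→1:  <1:part t3 r>
21. deliver 1→0:  nop
22. deliver 0→1:  <1:part t4 r>

no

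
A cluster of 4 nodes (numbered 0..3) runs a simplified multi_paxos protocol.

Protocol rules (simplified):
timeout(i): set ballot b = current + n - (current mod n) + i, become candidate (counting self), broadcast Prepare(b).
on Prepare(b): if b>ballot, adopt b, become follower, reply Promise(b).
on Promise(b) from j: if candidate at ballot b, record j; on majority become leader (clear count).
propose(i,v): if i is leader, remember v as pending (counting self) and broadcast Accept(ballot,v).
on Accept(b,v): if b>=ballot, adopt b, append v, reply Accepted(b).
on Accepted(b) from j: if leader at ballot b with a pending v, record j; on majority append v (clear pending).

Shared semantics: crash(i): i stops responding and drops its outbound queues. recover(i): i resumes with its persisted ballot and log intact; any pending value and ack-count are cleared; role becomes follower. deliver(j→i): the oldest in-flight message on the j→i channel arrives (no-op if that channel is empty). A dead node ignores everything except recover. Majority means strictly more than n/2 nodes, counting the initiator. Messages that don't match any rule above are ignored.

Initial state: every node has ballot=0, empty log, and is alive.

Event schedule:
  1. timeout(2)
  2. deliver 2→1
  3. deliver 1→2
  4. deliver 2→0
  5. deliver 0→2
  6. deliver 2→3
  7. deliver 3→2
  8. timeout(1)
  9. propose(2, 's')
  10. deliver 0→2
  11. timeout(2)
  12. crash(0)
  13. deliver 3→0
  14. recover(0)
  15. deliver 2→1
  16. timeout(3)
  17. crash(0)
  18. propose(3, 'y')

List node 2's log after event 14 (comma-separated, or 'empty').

empty

1. timeout(2):  <2:cand b6 ->
2. deliver 2→1:  <1:foll b6 ->
3. deliver 1→2:  nop
4. deliver 2→0:  <0:foll b6 ->
5. deliver 0→2:  <2:lead b6 ->
6. deliver 2→3:  <3:foll b6 ->
7. deliver 3→2:  nop
8. timeout(1):  <1:cand b9 ->
9. propose(2,'s'):  nop
10. deliver 0→2:  nop
11. timeout(2):  <2:cand b10 ->
12. crash(0):  <0:✗foll b6 ->
13. deliver 3→0:  nop
14. recover(0):  <0:foll b6 ->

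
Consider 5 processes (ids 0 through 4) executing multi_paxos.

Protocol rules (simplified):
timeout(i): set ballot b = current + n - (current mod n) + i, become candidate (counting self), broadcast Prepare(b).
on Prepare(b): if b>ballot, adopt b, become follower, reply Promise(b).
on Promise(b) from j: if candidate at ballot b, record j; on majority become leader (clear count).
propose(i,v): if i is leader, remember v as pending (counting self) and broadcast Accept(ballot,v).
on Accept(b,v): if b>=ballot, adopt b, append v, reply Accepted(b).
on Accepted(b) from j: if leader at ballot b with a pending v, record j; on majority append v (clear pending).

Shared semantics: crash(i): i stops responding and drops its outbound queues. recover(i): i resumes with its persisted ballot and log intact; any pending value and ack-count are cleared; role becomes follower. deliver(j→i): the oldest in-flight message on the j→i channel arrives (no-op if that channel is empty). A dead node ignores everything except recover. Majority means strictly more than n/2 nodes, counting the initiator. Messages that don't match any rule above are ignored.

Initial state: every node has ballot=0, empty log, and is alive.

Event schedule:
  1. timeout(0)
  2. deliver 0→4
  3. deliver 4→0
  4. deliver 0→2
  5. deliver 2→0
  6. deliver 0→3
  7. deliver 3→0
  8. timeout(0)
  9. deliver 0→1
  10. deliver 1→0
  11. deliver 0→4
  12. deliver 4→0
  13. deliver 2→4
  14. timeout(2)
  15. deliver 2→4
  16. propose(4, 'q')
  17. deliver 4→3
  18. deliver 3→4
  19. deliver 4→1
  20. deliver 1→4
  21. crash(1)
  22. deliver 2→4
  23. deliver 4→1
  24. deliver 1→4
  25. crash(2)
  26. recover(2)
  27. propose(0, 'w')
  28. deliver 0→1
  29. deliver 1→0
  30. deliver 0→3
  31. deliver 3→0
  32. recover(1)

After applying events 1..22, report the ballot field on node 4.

12

[1] timeout(0) → N0(cand b5 [-])
[2] deliver 0→4 → N4(foll b5 [-])
[3] deliver 4→0 → ∅
[4] deliver 0→2 → N2(foll b5 [-])
[5] deliver 2→0 → N0(lead b5 [-])
[6] deliver 0→3 → N3(foll b5 [-])
[7] deliver 3→0 → ∅
[8] timeout(0) → N0(cand b10 [-])
[9] deliver 0→1 → N1(foll b5 [-])
[10] deliver 1→0 → ∅
[11] deliver 0→4 → N4(foll b10 [-])
[12] deliver 4→0 → ∅
[13] deliver 2→4 → ∅
[14] timeout(2) → N2(cand b12 [-])
[15] deliver 2→4 → N4(foll b12 [-])
[16] propose(4,'q') → ∅
[17] deliver 4→3 → ∅
[18] deliver 3→4 → ∅
[19] deliver 4→1 → ∅
[20] deliver 1→4 → ∅
[21] crash(1) → N1(✗foll b5 [-])
[22] deliver 2→4 → ∅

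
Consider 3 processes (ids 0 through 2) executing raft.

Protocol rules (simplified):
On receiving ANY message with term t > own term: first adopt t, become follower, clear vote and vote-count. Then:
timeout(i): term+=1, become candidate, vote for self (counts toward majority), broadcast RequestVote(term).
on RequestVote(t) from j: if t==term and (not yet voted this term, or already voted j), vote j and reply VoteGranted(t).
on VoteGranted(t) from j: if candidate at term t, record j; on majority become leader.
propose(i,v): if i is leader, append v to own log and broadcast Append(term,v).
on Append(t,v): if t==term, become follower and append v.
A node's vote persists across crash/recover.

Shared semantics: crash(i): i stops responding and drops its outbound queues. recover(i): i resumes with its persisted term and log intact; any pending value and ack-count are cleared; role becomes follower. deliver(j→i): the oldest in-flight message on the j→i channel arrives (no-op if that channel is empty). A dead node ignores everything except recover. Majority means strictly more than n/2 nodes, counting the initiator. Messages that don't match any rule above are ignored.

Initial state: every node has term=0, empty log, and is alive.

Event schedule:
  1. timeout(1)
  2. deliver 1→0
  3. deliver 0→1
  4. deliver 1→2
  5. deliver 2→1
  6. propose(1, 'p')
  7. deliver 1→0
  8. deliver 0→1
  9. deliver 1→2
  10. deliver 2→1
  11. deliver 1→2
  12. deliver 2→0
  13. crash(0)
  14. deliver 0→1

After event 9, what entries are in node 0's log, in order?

p

after 1 — timeout(1): n1:cand/t1/[-]
after 2 — deliver 1→0: n0:foll/t1/[-]
after 3 — deliver 0→1: n1:lead/t1/[-]
after 4 — deliver 1→2: n2:foll/t1/[-]
after 5 — deliver 2→1: ·
after 6 — propose(1,'p'): n1:lead/t1/[p]
after 7 — deliver 1→0: n0:foll/t1/[p]
after 8 — deliver 0→1: ·
after 9 — deliver 1→2: n2:foll/t1/[p]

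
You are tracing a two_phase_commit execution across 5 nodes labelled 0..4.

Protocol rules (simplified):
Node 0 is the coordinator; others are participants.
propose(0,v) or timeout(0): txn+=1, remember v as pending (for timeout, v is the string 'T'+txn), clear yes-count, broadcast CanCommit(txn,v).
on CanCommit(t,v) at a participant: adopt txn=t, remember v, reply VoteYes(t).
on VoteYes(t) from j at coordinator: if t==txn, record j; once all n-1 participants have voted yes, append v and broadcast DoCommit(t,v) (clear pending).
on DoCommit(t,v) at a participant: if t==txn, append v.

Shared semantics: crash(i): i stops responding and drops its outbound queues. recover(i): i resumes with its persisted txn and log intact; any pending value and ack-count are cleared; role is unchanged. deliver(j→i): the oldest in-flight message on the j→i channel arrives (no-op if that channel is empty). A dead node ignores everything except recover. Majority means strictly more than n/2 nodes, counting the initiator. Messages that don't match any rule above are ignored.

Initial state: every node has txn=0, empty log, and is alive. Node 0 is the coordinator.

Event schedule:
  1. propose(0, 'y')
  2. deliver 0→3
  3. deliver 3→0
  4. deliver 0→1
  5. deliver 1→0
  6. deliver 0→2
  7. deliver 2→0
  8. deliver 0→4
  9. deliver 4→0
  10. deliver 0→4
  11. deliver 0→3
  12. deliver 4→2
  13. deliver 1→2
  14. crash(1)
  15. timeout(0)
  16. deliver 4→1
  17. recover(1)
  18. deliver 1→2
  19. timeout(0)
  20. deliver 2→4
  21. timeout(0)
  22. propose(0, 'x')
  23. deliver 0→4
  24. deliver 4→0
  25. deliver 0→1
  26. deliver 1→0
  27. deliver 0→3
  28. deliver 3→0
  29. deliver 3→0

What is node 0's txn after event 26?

after 1 — propose(0,'y'): n0:coor/t1/[-]
after 2 — deliver 0→3: n3:part/t1/[-]
after 3 — deliver 3→0: ·
after 4 — deliver 0→1: n1:part/t1/[-]
after 5 — deliver 1→0: ·
after 6 — deliver 0→2: n2:part/t1/[-]
after 7 — deliver 2→0: ·
after 8 — deliver 0→4: n4:part/t1/[-]
after 9 — deliver 4→0: n0:coor/t1/[y]
after 10 — deliver 0→4: n4:part/t1/[y]
after 11 — deliver 0→3: n3:part/t1/[y]
after 12 — deliver 4→2: ·
after 13 — deliver 1→2: ·
after 14 — crash(1): n1:✗part/t1/[-]
after 15 — timeout(0): n0:coor/t2/[y]
after 16 — deliver 4→1: ·
after 17 — recover(1): n1:part/t1/[-]
after 18 — deliver 1→2: ·
after 19 — timeout(0): n0:coor/t3/[y]
after 20 — deliver 2→4: ·
after 21 — timeout(0): n0:coor/t4/[y]
after 22 — propose(0,'x'): n0:coor/t5/[y]
after 23 — deliver 0→4: n4:part/t2/[y]
after 24 — deliver 4→0: ·
after 25 — deliver 0→1: n1:part/t1/[y]
after 26 — deliver 1→0: ·

5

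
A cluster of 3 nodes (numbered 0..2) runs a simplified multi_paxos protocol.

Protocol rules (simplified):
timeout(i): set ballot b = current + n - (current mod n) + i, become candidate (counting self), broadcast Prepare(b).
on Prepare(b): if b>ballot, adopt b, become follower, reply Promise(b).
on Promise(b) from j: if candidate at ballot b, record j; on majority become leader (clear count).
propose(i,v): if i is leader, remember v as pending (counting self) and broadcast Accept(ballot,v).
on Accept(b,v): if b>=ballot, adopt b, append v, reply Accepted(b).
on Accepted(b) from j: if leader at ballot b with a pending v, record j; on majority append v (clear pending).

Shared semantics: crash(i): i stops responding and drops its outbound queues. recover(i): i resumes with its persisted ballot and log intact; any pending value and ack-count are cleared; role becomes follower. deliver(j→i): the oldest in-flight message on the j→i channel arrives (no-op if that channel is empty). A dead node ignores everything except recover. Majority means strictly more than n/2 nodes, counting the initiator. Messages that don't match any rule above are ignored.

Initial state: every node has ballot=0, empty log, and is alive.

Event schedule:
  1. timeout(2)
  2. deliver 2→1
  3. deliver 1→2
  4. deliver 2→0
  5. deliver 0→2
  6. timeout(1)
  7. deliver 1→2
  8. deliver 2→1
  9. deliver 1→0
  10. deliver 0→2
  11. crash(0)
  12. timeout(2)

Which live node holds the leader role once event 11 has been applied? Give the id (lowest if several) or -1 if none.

1

after 1 — timeout(2): n2:cand/b5/[-]
after 2 — deliver 2→1: n1:foll/b5/[-]
after 3 — deliver 1→2: n2:lead/b5/[-]
after 4 — deliver 2→0: n0:foll/b5/[-]
after 5 — deliver 0→2: ·
after 6 — timeout(1): n1:cand/b7/[-]
after 7 — deliver 1→2: n2:foll/b7/[-]
after 8 — deliver 2→1: n1:lead/b7/[-]
after 9 — deliver 1→0: n0:foll/b7/[-]
after 10 — deliver 0→2: ·
after 11 — crash(0): n0:✗foll/b7/[-]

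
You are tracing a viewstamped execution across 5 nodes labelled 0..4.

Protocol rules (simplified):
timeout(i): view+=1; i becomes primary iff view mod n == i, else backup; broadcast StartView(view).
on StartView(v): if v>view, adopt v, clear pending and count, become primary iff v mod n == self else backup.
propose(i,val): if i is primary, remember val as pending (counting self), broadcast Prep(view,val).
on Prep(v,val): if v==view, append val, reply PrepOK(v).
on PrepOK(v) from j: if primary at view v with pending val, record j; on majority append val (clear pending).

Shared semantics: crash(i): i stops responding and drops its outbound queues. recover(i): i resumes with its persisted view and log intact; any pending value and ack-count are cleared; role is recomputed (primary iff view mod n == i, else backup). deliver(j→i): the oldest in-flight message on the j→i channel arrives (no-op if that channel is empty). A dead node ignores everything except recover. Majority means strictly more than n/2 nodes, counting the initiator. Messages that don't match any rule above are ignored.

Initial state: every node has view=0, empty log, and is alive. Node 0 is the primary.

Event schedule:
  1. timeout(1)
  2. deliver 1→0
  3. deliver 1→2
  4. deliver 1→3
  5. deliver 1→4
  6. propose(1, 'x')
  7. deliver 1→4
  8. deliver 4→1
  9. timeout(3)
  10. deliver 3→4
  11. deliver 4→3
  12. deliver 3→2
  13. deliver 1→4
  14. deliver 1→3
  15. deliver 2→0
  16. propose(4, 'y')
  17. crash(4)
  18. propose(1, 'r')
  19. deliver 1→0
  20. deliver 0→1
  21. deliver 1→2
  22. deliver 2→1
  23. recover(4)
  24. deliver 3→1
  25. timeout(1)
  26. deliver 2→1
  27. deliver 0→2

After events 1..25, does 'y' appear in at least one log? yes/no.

no

after 1 — timeout(1): n1:prim/v1/[-]
after 2 — deliver 1→0: n0:back/v1/[-]
after 3 — deliver 1→2: n2:back/v1/[-]
after 4 — deliver 1→3: n3:back/v1/[-]
after 5 — deliver 1→4: n4:back/v1/[-]
after 6 — propose(1,'x'): ·
after 7 — deliver 1→4: n4:back/v1/[x]
after 8 — deliver 4→1: ·
after 9 — timeout(3): n3:back/v2/[-]
after 10 — deliver 3→4: n4:back/v2/[x]
after 11 — deliver 4→3: ·
after 12 — deliver 3→2: n2:prim/v2/[-]
after 13 — deliver 1→4: ·
after 14 — deliver 1→3: ·
after 15 — deliver 2→0: ·
after 16 — propose(4,'y'): ·
after 17 — crash(4): n4:✗back/v2/[x]
after 18 — propose(1,'r'): ·
after 19 — deliver 1→0: n0:back/v1/[x]
after 20 — deliver 0→1: ·
after 21 — deliver 1→2: ·
after 22 — deliver 2→1: ·
after 23 — recover(4): n4:back/v2/[x]
after 24 — deliver 3→1: n1:back/v2/[-]
after 25 — timeout(1): n1:back/v3/[-]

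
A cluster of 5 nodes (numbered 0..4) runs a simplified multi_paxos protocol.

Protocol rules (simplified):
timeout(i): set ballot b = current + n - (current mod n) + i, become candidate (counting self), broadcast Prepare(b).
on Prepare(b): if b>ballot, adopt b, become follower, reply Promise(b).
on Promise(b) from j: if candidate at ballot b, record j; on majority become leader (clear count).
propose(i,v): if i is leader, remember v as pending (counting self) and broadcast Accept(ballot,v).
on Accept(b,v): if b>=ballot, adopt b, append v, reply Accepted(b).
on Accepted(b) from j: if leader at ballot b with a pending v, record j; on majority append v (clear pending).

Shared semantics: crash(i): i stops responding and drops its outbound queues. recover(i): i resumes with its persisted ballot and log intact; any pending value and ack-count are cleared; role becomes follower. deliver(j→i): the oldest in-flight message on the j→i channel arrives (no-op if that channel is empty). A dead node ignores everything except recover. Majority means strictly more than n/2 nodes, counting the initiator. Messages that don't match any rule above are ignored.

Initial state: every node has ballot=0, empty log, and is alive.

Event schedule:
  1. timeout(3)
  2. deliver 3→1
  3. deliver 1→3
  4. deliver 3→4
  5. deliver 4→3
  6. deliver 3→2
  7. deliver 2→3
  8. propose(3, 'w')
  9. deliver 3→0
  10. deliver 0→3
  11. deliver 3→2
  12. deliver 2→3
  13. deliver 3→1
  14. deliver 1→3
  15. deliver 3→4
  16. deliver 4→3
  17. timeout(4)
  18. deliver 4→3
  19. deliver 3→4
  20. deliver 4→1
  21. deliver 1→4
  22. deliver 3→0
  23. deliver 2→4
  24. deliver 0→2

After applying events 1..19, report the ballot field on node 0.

8

1. timeout(3):  <3:cand b8 ->
2. deliver 3→1:  <1:foll b8 ->
3. deliver 1→3:  nop
4. deliver 3→4:  <4:foll b8 ->
5. deliver 4→3:  <3:lead b8 ->
6. deliver 3→2:  <2:foll b8 ->
7. deliver 2→3:  nop
8. propose(3,'w'):  nop
9. deliver 3→0:  <0:foll b8 ->
10. deliver 0→3:  nop
11. deliver 3→2:  <2:foll b8 w>
12. deliver 2→3:  nop
13. deliver 3→1:  <1:foll b8 w>
14. deliver 1→3:  <3:lead b8 w>
15. deliver 3→4:  <4:foll b8 w>
16. deliver 4→3:  nop
17. timeout(4):  <4:cand b14 w>
18. deliver 4→3:  <3:foll b14 w>
19. deliver 3→4:  nop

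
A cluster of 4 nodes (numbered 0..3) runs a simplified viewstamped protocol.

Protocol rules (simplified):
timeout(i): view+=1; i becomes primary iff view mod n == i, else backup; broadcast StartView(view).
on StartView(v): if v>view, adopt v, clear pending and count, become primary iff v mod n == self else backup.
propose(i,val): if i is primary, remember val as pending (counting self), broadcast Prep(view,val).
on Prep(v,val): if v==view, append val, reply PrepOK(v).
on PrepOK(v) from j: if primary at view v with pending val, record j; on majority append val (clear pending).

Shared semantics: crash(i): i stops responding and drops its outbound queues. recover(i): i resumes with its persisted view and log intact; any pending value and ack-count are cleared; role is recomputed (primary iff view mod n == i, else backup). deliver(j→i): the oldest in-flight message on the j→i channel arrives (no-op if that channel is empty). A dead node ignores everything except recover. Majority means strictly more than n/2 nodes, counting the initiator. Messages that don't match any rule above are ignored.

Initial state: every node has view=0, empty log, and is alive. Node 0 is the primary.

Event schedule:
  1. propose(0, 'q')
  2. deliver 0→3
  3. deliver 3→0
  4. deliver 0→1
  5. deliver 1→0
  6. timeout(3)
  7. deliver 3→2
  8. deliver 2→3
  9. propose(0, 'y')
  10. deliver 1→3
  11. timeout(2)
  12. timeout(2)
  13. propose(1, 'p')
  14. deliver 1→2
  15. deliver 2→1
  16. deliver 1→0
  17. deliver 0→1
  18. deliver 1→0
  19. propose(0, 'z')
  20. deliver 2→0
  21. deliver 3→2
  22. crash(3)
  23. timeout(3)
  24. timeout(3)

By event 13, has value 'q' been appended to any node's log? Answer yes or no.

after 1 — propose(0,'q'): ·
after 2 — deliver 0→3: n3:back/v0/[q]
after 3 — deliver 3→0: ·
after 4 — deliver 0→1: n1:back/v0/[q]
after 5 — deliver 1→0: n0:prim/v0/[q]
after 6 — timeout(3): n3:back/v1/[q]
after 7 — deliver 3→2: n2:back/v1/[-]
after 8 — deliver 2→3: ·
after 9 — propose(0,'y'): ·
after 10 — deliver 1→3: ·
after 11 — timeout(2): n2:prim/v2/[-]
after 12 — timeout(2): n2:back/v3/[-]
after 13 — propose(1,'p'): ·

yes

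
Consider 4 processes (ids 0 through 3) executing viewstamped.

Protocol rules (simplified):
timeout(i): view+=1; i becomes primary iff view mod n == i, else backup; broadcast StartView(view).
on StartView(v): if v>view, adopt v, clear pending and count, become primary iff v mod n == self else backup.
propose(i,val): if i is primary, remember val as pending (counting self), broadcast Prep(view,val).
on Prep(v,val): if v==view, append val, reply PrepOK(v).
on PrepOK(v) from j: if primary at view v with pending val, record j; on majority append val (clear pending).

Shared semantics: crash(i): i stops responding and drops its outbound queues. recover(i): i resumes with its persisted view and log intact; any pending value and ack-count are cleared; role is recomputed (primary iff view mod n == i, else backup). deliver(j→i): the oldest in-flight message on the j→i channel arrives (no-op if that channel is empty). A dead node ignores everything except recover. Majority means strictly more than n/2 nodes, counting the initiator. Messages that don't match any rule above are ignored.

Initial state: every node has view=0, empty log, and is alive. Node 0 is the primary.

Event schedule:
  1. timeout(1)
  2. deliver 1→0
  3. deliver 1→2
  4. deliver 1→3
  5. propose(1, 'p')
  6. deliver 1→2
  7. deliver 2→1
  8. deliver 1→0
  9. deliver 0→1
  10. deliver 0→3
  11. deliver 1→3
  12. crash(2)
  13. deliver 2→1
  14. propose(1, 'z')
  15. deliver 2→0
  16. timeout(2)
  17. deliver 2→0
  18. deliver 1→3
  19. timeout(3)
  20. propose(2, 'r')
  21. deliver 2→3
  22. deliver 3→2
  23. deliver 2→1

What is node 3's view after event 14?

1

step 1 timeout(1): 1={prim,v=1,log=-}
step 2 deliver 1→0: 0={back,v=1,log=-}
step 3 deliver 1→2: 2={back,v=1,log=-}
step 4 deliver 1→3: 3={back,v=1,log=-}
step 5 propose(1,'p'): —
step 6 deliver 1→2: 2={back,v=1,log=p}
step 7 deliver 2→1: —
step 8 deliver 1→0: 0={back,v=1,log=p}
step 9 deliver 0→1: 1={prim,v=1,log=p}
step 10 deliver 0→3: —
step 11 deliver 1→3: 3={back,v=1,log=p}
step 12 crash(2): 2={✗back,v=1,log=p}
step 13 deliver 2→1: —
step 14 propose(1,'z'): —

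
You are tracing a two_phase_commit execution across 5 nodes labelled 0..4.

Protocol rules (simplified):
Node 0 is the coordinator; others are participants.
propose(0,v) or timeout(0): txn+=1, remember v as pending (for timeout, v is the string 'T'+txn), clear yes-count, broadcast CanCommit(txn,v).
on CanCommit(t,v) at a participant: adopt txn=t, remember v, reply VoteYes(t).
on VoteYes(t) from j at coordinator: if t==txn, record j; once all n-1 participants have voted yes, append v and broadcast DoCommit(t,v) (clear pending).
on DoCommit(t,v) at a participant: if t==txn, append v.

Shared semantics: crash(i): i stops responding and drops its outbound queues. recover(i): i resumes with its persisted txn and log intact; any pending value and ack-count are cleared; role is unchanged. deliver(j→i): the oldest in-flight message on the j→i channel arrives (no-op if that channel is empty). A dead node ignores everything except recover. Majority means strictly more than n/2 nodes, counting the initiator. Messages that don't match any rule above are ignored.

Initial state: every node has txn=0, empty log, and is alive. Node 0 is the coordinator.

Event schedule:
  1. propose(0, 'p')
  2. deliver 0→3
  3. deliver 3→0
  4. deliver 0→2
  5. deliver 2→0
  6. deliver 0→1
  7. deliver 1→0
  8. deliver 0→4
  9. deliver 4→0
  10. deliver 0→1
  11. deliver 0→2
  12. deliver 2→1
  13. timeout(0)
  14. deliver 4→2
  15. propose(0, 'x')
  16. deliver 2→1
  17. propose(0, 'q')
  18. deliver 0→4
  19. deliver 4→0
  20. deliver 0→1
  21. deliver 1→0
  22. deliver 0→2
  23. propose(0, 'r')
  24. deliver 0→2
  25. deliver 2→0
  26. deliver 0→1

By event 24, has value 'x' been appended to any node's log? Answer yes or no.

no

1. propose(0,'p'):  <0:coor t1 ->
2. deliver 0→3:  <3:part t1 ->
3. deliver 3→0:  nop
4. deliver 0→2:  <2:part t1 ->
5. deliver 2→0:  nop
6. deliver 0→1:  <1:part t1 ->
7. deliver 1→0:  nop
8. deliver 0→4:  <4:part t1 ->
9. deliver 4→0:  <0:coor t1 p>
10. deliver 0→1:  <1:part t1 p>
11. deliver 0→2:  <2:part t1 p>
12. deliver 2→1:  nop
13. timeout(0):  <0:coor t2 p>
14. deliver 4→2:  nop
15. propose(0,'x'):  <0:coor t3 p>
16. deliver 2→1:  nop
17. propose(0,'q'):  <0:coor t4 p>
18. deliver 0→4:  <4:part t1 p>
19. deliver 4→0:  nop
20. deliver 0→1:  <1:part t2 p>
21. deliver 1→0:  nop
22. deliver 0→2:  <2:part t2 p>
23. propose(0,'r'):  <0:coor t5 p>
24. deliver 0→2:  <2:part t3 p>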